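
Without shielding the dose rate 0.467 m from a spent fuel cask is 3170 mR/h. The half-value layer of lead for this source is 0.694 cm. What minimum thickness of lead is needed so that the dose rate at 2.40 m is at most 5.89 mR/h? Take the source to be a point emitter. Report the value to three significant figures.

3.02 cm

At 2.40 m, distance alone gives (0.467/2.40)² = 0.03786, so 3170 × 0.03786 = 120.0 mR/h.
Further attenuation needed: 120.0/5.89 = 20.37.
n = log₂(20.37) = 4.348 half-value layers.
Thickness = 4.348 × 0.694 cm = 3.018 cm.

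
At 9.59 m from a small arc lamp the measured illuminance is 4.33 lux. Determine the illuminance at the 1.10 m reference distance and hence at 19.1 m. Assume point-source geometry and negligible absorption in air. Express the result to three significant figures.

Using I₁d₁² = I₂d₂²,
At 1.10 m: (9.59/1.10)² = 76.01, so 4.33 × 76.01 = 329.1 lux
At 19.1 m: (1.10/19.1)² = 0.003317, so 329.1 × 0.003317 = 1.092 lux.

329 lux; 1.09 lux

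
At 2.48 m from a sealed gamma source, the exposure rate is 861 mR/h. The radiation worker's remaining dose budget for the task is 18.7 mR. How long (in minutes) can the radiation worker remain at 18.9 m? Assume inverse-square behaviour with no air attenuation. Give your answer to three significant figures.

Since intensity falls as 1/r², rate at 18.9 m:
861 × (2.48/18.9)² = 861 × 0.01722 = 14.83 mR/h.
Stay time = 18.7 mR ÷ 14.83 mR/h = 1.261 h = 75.66 min.

75.7 min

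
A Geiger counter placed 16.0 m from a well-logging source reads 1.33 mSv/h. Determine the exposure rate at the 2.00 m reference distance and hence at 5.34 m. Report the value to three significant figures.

Intensity scales as (d₁/d₂)², so
At 2.00 m: 1.33 × (16.0/2.00)² = 1.33 × 64.00 = 85.12 mSv/h
At 5.34 m: (2.00/5.34)² = 0.1403, so 85.12 × 0.1403 = 11.94 mSv/h.

85.1 mSv/h; 11.9 mSv/h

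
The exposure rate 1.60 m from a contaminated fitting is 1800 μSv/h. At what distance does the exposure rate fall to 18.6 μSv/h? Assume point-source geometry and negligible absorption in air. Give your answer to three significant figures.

Since intensity falls as 1/r², d₂ = d₁·√(I₁/I₂).
I₁/I₂ = 1800/18.6 = 96.77, so d₂ = 1.60 × √96.77 = 15.74 m.

15.7 m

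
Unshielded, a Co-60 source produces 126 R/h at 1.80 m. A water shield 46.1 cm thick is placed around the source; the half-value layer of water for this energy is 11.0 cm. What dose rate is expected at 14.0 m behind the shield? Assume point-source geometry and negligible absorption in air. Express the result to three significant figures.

Distance alone: 126 × (1.80/14.0)² = 126 × 0.01653 = 2.083 R/h.
Shield: 46.1/11.0 = 4.191 half-value layers → attenuation 2^(−4.191) = 0.05475.
Combined: 2.083 × 0.05475 = 0.1140 R/h.

0.114 R/h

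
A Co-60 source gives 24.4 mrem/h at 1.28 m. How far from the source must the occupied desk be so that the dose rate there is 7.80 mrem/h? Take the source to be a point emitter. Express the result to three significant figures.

Using I₁d₁² = I₂d₂², d₂ = d₁·√(I₁/I₂).
I₁/I₂ = 24.4/7.80 = 3.128, so d₂ = 1.28 × √3.128 = 2.264 m.

2.26 m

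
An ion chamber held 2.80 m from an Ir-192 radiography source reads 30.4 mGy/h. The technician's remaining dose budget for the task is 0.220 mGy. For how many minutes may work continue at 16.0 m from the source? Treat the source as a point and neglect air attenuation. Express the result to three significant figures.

14.2 min

Applying the 1/r² law, rate at 16.0 m:
(2.80/16.0)² = 0.03062, so 30.4 × 0.03062 = 0.9308 mGy/h.
Stay time = 0.220 mGy ÷ 0.9308 mGy/h = 0.2364 h = 14.18 min.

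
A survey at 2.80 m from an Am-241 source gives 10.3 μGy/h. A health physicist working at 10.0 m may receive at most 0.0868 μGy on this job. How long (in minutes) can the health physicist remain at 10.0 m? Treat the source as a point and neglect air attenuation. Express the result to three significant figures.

6.45 min

Using I₁d₁² = I₂d₂², rate at 10.0 m:
10.3 × (2.80/10.0)² = 10.3 × 0.07840 = 0.8075 μGy/h.
Stay time = 0.0868 μGy ÷ 0.8075 μGy/h = 0.1075 h = 6.450 min.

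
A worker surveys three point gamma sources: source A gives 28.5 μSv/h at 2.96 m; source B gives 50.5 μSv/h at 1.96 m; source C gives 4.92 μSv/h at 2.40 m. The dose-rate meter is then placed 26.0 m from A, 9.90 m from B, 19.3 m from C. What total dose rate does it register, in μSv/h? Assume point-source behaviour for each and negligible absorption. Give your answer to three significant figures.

Each source contributes Iᵢ·(dᵢ/rᵢ)²; contributions add.
A: 28.5 × (2.96/26.0)² = 0.3694 μSv/h
B: 50.5 × (1.96/9.90)² = 1.979 μSv/h
C: 4.92 × (2.40/19.3)² = 0.07608 μSv/h
Total = 0.3694 + 1.979 + 0.07608 = 2.424 μSv/h.

2.42 μSv/h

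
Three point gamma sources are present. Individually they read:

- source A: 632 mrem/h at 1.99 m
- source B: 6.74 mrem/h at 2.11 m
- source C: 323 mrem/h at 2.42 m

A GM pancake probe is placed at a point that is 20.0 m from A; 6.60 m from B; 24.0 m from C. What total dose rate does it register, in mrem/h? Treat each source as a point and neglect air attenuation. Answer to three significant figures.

Each source contributes Iᵢ·(dᵢ/rᵢ)²; contributions add.
A: 632 × (1.99/20.0)² = 6.257 mrem/h
B: 6.74 × (2.11/6.60)² = 0.6889 mrem/h
C: 323 × (2.42/24.0)² = 3.284 mrem/h
Total = 6.257 + 0.6889 + 3.284 = 10.23 mrem/h.

10.2 mrem/h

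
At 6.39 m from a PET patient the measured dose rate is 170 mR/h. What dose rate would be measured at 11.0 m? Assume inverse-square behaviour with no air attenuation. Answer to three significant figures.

Since intensity falls as 1/r², scaling from 6.39 m to 11.0 m:
170 × (6.39/11.0)² = 170 × 0.3375 = 57.38 mR/h.

57.4 mR/h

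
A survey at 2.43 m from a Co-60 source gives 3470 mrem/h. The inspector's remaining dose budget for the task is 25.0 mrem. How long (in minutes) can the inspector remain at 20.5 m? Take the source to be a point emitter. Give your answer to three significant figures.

Using I₁d₁² = I₂d₂², rate at 20.5 m:
(2.43/20.5)² = 0.01405, so 3470 × 0.01405 = 48.75 mrem/h.
Stay time = 25.0 mrem ÷ 48.75 mrem/h = 0.5128 h = 30.77 min.

30.8 min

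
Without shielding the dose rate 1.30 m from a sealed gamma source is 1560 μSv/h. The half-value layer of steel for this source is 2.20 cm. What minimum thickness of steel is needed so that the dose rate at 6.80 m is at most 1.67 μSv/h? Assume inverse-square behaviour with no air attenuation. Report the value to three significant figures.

At 6.80 m, distance alone gives (1.30/6.80)² = 0.03655, so 1560 × 0.03655 = 57.02 μSv/h.
Further attenuation needed: 57.02/1.67 = 34.14.
n = log₂(34.14) = 5.093 half-value layers.
Thickness = 5.093 × 2.20 cm = 11.20 cm.

11.2 cm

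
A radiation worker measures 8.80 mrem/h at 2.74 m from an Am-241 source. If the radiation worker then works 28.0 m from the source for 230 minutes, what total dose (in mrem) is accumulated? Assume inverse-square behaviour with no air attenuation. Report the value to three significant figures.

Applying the 1/r² law, rate at 28.0 m:
(2.74/28.0)² = 0.009576, so 8.80 × 0.009576 = 0.08427 mrem/h.
Dose = rate × time = 0.08427 mrem/h × 3.833 h = 0.3230 mrem.

0.323 mrem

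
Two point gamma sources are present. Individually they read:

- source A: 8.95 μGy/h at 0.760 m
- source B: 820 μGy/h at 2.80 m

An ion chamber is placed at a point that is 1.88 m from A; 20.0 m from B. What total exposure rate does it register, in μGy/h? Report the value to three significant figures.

Each source contributes Iᵢ·(dᵢ/rᵢ)²; contributions add.
A: 8.95 × (0.760/1.88)² = 1.463 μGy/h
B: 820 × (2.80/20.0)² = 16.07 μGy/h
Total = 1.463 + 16.07 = 17.53 μGy/h.

17.5 μGy/h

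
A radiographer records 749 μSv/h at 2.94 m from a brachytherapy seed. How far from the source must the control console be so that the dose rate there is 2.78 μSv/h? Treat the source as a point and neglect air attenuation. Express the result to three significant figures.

48.3 m

By the inverse-square law, d₂ = d₁·√(I₁/I₂).
I₁/I₂ = 749/2.78 = 269.4, so d₂ = 2.94 × √269.4 = 48.26 m.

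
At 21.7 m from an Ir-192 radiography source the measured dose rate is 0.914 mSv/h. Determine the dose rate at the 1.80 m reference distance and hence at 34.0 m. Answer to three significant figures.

Using I₁d₁² = I₂d₂²,
At 1.80 m: 0.914 × (21.7/1.80)² = 0.914 × 145.3 = 132.8 mSv/h
At 34.0 m: (1.80/34.0)² = 0.002803, so 132.8 × 0.002803 = 0.3722 mSv/h.

133 mSv/h; 0.372 mSv/h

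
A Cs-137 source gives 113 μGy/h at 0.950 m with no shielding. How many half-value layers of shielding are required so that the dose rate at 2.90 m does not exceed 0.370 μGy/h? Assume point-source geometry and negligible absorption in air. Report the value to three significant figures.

At 2.90 m, distance alone gives 113 × (0.950/2.90)² = 113 × 0.1073 = 12.12 μGy/h.
Further attenuation needed: 12.12/0.370 = 32.76.
n = log₂(32.76) = 5.034 half-value layers.

5.03 half-value layers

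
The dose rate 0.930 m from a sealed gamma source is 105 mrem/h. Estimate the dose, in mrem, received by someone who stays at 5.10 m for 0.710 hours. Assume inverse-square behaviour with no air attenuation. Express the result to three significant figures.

2.48 mrem

Since intensity falls as 1/r², rate at 5.10 m:
(0.930/5.10)² = 0.03325, so 105 × 0.03325 = 3.491 mrem/h.
Dose = rate × time = 3.491 mrem/h × 0.7100 h = 2.479 mrem.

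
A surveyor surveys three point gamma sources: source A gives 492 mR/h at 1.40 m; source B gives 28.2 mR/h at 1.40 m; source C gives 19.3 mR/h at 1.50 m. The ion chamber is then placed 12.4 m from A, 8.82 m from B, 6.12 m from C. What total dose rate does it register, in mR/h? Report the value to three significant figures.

By superposition, sum each source's inverse-square contribution:
A: 492 × (1.40/12.4)² = 6.272 mR/h
B: 28.2 × (1.40/8.82)² = 0.7105 mR/h
C: 19.3 × (1.50/6.12)² = 1.159 mR/h
Total = 6.272 + 0.7105 + 1.159 = 8.142 mR/h.

8.14 mR/h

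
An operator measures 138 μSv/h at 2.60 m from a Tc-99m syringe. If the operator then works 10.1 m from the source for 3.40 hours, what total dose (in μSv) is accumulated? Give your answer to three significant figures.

Intensity scales as (d₁/d₂)², so rate at 10.1 m:
138 × (2.60/10.1)² = 138 × 0.06627 = 9.145 μSv/h.
Dose = rate × time = 9.145 μSv/h × 3.400 h = 31.09 μSv.

31.1 μSv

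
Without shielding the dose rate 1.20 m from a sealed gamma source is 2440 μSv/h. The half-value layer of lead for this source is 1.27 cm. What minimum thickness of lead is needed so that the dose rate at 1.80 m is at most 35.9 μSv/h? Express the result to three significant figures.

6.24 cm

At 1.80 m, distance alone gives (1.20/1.80)² = 0.4444, so 2440 × 0.4444 = 1084 μSv/h.
Further attenuation needed: 1084/35.9 = 30.19.
n = log₂(30.19) = 4.916 half-value layers.
Thickness = 4.916 × 1.27 cm = 6.243 cm.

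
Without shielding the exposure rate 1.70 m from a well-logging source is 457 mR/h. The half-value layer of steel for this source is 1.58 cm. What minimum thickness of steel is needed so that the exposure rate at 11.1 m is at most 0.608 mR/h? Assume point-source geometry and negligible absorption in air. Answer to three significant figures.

6.54 cm

At 11.1 m, distance alone gives 457 × (1.70/11.1)² = 457 × 0.02346 = 10.72 mR/h.
Further attenuation needed: 10.72/0.608 = 17.63.
n = log₂(17.63) = 4.140 half-value layers.
Thickness = 4.140 × 1.58 cm = 6.541 cm.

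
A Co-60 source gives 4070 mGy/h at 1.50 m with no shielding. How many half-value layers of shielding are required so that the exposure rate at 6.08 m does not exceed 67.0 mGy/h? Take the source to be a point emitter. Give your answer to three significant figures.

1.89 half-value layers

At 6.08 m, distance alone gives (1.50/6.08)² = 0.06087, so 4070 × 0.06087 = 247.7 mGy/h.
Further attenuation needed: 247.7/67.0 = 3.697.
n = log₂(3.697) = 1.886 half-value layers.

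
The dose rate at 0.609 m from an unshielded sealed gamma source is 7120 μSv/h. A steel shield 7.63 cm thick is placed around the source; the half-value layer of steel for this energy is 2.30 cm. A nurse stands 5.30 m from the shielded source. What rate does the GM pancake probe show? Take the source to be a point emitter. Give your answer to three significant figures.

Distance alone: 7120 × (0.609/5.30)² = 7120 × 0.01320 = 93.98 μSv/h.
Shield: 7.63/2.30 = 3.317 half-value layers → attenuation 2^(−3.317) = 0.1003.
Combined: 93.98 × 0.1003 = 9.426 μSv/h.

9.43 μSv/h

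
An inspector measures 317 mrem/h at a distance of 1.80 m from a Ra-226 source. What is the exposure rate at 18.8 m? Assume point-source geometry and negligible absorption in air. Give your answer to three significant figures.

Applying the 1/r² law, the rate at 18.8 m is
317 × (1.80/18.8)² = 317 × 0.009167 = 2.906 mrem/h.

2.91 mrem/h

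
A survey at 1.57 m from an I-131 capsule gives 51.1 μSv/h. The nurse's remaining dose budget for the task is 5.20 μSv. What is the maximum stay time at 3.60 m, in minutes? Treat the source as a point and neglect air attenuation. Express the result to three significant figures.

32.1 min

Applying the 1/r² law, rate at 3.60 m:
51.1 × (1.57/3.60)² = 51.1 × 0.1902 = 9.719 μSv/h.
Stay time = 5.20 μSv ÷ 9.719 μSv/h = 0.5350 h = 32.10 min.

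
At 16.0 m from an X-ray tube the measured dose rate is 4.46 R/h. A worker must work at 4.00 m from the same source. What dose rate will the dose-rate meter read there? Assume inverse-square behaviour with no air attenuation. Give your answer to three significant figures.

71.4 R/h

Applying the 1/r² law, scaling from 16.0 m to 4.00 m:
(16.0/4.00)² = 16.00, so 4.46 × 16.00 = 71.36 R/h.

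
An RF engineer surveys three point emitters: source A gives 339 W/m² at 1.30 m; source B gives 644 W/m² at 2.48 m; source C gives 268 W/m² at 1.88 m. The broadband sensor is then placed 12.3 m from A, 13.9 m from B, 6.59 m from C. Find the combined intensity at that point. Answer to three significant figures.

Each source contributes Iᵢ·(dᵢ/rᵢ)²; contributions add.
A: 339 × (1.30/12.3)² = 3.787 W/m²
B: 644 × (2.48/13.9)² = 20.50 W/m²
C: 268 × (1.88/6.59)² = 21.81 W/m²
Total = 3.787 + 20.50 + 21.81 = 46.10 W/m².

46.1 W/m²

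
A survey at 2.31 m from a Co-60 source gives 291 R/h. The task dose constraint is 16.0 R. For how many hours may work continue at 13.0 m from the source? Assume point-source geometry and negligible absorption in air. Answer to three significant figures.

Using I₁d₁² = I₂d₂², rate at 13.0 m:
(2.31/13.0)² = 0.03157, so 291 × 0.03157 = 9.187 R/h.
Stay time = 16.0 R ÷ 9.187 R/h = 1.742 h.

1.74 h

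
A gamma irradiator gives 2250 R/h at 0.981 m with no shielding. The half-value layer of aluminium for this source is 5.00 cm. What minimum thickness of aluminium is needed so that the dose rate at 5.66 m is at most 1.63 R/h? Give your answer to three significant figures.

At 5.66 m, distance alone gives (0.981/5.66)² = 0.03004, so 2250 × 0.03004 = 67.59 R/h.
Further attenuation needed: 67.59/1.63 = 41.47.
n = log₂(41.47) = 5.374 half-value layers.
Thickness = 5.374 × 5.00 cm = 26.87 cm.

26.9 cm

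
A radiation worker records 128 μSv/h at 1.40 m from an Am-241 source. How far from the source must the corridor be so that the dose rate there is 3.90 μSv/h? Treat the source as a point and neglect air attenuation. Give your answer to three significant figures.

By the inverse-square law, d₂ = d₁·√(I₁/I₂).
I₁/I₂ = 128/3.90 = 32.82, so d₂ = 1.40 × √32.82 = 8.020 m.

8.02 m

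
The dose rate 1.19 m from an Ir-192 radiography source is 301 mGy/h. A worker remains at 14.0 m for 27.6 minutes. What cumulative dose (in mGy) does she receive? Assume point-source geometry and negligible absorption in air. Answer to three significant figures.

By the inverse-square law, rate at 14.0 m:
(1.19/14.0)² = 0.007225, so 301 × 0.007225 = 2.175 mGy/h.
Dose = rate × time = 2.175 mGy/h × 0.4600 h = 1.000 mGy.

1.00 mGy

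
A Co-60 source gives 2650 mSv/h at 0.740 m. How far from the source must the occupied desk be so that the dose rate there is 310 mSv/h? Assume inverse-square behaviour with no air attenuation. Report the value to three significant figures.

2.16 m

By the inverse-square law, d₂ = d₁·√(I₁/I₂).
I₁/I₂ = 2650/310 = 8.548, so d₂ = 0.740 × √8.548 = 2.164 m.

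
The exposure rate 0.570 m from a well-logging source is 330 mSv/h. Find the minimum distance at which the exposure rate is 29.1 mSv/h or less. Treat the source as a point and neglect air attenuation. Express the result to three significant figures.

Since intensity falls as 1/r², d₂ = d₁·√(I₁/I₂).
I₁/I₂ = 330/29.1 = 11.34, so d₂ = 0.570 × √11.34 = 1.919 m.

1.92 m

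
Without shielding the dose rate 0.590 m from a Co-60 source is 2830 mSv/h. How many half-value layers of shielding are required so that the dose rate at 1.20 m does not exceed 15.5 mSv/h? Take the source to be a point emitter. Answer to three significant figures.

5.46 half-value layers

At 1.20 m, distance alone gives 2830 × (0.590/1.20)² = 2830 × 0.2417 = 684.0 mSv/h.
Further attenuation needed: 684.0/15.5 = 44.13.
n = log₂(44.13) = 5.464 half-value layers.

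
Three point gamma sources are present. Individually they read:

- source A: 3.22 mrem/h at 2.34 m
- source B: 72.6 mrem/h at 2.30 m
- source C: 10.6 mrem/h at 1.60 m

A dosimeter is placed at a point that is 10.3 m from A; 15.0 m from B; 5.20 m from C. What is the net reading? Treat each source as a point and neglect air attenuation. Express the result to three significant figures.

2.88 mrem/h

By superposition, sum each source's inverse-square contribution:
A: 3.22 × (2.34/10.3)² = 0.1662 mrem/h
B: 72.6 × (2.30/15.0)² = 1.707 mrem/h
C: 10.6 × (1.60/5.20)² = 1.004 mrem/h
Total = 0.1662 + 1.707 + 1.004 = 2.877 mrem/h.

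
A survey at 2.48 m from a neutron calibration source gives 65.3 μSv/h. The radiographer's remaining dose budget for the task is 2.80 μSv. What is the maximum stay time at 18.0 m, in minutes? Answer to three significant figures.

136 min

Intensity scales as (d₁/d₂)², so rate at 18.0 m:
(2.48/18.0)² = 0.01898, so 65.3 × 0.01898 = 1.239 μSv/h.
Stay time = 2.80 μSv ÷ 1.239 μSv/h = 2.260 h = 135.6 min.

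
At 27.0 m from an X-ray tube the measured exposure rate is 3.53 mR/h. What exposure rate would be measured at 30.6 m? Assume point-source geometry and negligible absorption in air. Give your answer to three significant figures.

By the inverse-square law, scaling from 27.0 m to 30.6 m:
(27.0/30.6)² = 0.7785, so 3.53 × 0.7785 = 2.748 mR/h.

2.75 mR/h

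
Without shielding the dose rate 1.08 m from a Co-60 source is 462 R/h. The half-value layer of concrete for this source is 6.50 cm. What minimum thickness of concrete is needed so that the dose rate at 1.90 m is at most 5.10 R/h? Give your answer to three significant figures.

31.7 cm

At 1.90 m, distance alone gives (1.08/1.90)² = 0.3231, so 462 × 0.3231 = 149.3 R/h.
Further attenuation needed: 149.3/5.10 = 29.27.
n = log₂(29.27) = 4.871 half-value layers.
Thickness = 4.871 × 6.50 cm = 31.66 cm.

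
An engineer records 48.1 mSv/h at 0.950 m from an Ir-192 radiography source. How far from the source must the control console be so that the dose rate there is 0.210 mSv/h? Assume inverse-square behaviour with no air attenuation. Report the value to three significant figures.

14.4 m

Since intensity falls as 1/r², d₂ = d₁·√(I₁/I₂).
I₁/I₂ = 48.1/0.210 = 229.0, so d₂ = 0.950 × √229.0 = 14.38 m.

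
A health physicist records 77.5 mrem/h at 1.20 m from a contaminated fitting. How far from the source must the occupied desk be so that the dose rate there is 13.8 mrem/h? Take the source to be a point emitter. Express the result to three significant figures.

Using I₁d₁² = I₂d₂², d₂ = d₁·√(I₁/I₂).
I₁/I₂ = 77.5/13.8 = 5.616, so d₂ = 1.20 × √5.616 = 2.844 m.

2.84 m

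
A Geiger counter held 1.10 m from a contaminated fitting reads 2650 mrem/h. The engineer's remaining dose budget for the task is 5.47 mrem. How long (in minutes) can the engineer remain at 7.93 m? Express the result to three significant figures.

Since intensity falls as 1/r², rate at 7.93 m:
(1.10/7.93)² = 0.01924, so 2650 × 0.01924 = 50.99 mrem/h.
Stay time = 5.47 mrem ÷ 50.99 mrem/h = 0.1073 h = 6.438 min.

6.44 min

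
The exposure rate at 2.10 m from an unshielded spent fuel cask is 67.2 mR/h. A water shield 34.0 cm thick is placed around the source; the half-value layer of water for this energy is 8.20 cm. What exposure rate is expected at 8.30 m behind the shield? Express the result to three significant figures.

Distance alone: (2.10/8.30)² = 0.06402, so 67.2 × 0.06402 = 4.302 mR/h.
Shield: 34.0/8.20 = 4.146 half-value layers → attenuation 2^(−4.146) = 0.05648.
Combined: 4.302 × 0.05648 = 0.2430 mR/h.

0.243 mR/h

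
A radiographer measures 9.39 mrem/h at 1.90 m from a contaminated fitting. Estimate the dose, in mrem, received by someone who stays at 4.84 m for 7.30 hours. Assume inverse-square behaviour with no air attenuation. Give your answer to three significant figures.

Since intensity falls as 1/r², rate at 4.84 m:
9.39 × (1.90/4.84)² = 9.39 × 0.1541 = 1.447 mrem/h.
Dose = rate × time = 1.447 mrem/h × 7.300 h = 10.56 mrem.

10.6 mrem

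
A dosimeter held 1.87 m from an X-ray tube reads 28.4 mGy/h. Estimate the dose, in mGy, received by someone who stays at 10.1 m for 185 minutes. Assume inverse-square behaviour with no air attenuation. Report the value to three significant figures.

Intensity scales as (d₁/d₂)², so rate at 10.1 m:
(1.87/10.1)² = 0.03428, so 28.4 × 0.03428 = 0.9736 mGy/h.
Dose = rate × time = 0.9736 mGy/h × 3.083 h = 3.002 mGy.

3.00 mGy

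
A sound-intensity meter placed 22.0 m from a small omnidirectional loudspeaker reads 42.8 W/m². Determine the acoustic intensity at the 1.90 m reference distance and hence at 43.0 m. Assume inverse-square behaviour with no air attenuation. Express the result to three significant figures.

5740 W/m²; 11.2 W/m²

Intensity scales as (d₁/d₂)², so
At 1.90 m: (22.0/1.90)² = 134.1, so 42.8 × 134.1 = 5739 W/m²
At 43.0 m: (1.90/43.0)² = 0.001952, so 5739 × 0.001952 = 11.20 W/m².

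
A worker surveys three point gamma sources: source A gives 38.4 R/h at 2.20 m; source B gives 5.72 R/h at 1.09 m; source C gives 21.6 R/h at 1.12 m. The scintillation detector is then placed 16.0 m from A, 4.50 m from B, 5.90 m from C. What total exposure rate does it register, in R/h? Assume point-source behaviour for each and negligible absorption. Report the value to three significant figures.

By superposition, sum each source's inverse-square contribution:
A: 38.4 × (2.20/16.0)² = 0.7260 R/h
B: 5.72 × (1.09/4.50)² = 0.3356 R/h
C: 21.6 × (1.12/5.90)² = 0.7784 R/h
Total = 0.7260 + 0.3356 + 0.7784 = 1.840 R/h.

1.84 R/h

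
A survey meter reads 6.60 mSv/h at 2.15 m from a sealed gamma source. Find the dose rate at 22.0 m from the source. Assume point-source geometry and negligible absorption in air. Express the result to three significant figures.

Since intensity falls as 1/r², the rate at 22.0 m is
(2.15/22.0)² = 0.009551, so 6.60 × 0.009551 = 0.06304 mSv/h.

0.0630 mSv/h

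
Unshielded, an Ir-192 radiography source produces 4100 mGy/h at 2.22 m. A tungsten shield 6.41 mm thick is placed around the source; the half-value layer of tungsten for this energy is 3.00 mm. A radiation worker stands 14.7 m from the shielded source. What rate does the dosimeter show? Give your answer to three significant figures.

21.3 mGy/h

Distance alone: (2.22/14.7)² = 0.02281, so 4100 × 0.02281 = 93.52 mGy/h.
Shield: 6.41/3.00 = 2.137 half-value layers → attenuation 2^(−2.137) = 0.2274.
Combined: 93.52 × 0.2274 = 21.27 mGy/h.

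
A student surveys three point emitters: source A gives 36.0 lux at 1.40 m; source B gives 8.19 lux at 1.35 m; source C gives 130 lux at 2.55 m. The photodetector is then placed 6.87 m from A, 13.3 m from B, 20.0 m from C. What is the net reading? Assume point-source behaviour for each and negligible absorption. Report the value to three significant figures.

3.69 lux

By superposition, sum each source's inverse-square contribution:
A: 36.0 × (1.40/6.87)² = 1.495 lux
B: 8.19 × (1.35/13.3)² = 0.08438 lux
C: 130 × (2.55/20.0)² = 2.113 lux
Total = 1.495 + 0.08438 + 2.113 = 3.692 lux.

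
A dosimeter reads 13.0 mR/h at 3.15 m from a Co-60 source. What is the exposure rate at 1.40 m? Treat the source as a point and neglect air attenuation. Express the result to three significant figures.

Intensity scales as (d₁/d₂)², so the rate at 1.40 m is
(3.15/1.40)² = 5.062, so 13.0 × 5.062 = 65.81 mR/h.

65.8 mR/h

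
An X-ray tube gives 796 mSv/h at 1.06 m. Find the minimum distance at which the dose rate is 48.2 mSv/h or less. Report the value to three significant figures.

Using I₁d₁² = I₂d₂², d₂ = d₁·√(I₁/I₂).
I₁/I₂ = 796/48.2 = 16.51, so d₂ = 1.06 × √16.51 = 4.307 m.

4.31 m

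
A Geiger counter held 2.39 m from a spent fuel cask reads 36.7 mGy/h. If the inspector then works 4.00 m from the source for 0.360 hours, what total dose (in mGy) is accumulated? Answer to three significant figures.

Applying the 1/r² law, rate at 4.00 m:
36.7 × (2.39/4.00)² = 36.7 × 0.3570 = 13.10 mGy/h.
Dose = rate × time = 13.10 mGy/h × 0.3600 h = 4.716 mGy.

4.72 mGy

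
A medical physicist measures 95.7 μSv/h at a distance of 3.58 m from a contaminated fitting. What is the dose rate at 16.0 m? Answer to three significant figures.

Using I₁d₁² = I₂d₂², the rate at 16.0 m is
(3.58/16.0)² = 0.05006, so 95.7 × 0.05006 = 4.791 μSv/h.

4.79 μSv/h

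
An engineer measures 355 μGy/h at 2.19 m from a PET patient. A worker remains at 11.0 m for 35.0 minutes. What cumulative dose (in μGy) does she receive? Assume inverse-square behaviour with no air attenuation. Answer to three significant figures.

8.21 μGy

Intensity scales as (d₁/d₂)², so rate at 11.0 m:
(2.19/11.0)² = 0.03964, so 355 × 0.03964 = 14.07 μGy/h.
Dose = rate × time = 14.07 μGy/h × 0.5833 h = 8.207 μGy.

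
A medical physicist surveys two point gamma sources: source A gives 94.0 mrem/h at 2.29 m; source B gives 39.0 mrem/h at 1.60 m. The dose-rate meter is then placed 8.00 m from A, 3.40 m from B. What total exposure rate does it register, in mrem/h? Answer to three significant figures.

Each source contributes Iᵢ·(dᵢ/rᵢ)²; contributions add.
A: 94.0 × (2.29/8.00)² = 7.702 mrem/h
B: 39.0 × (1.60/3.40)² = 8.637 mrem/h
Total = 7.702 + 8.637 = 16.34 mrem/h.

16.3 mrem/h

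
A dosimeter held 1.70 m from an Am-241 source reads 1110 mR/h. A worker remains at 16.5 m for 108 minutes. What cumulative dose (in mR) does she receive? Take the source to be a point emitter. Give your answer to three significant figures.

21.2 mR

By the inverse-square law, rate at 16.5 m:
1110 × (1.70/16.5)² = 1110 × 0.01062 = 11.79 mR/h.
Dose = rate × time = 11.79 mR/h × 1.800 h = 21.22 mR.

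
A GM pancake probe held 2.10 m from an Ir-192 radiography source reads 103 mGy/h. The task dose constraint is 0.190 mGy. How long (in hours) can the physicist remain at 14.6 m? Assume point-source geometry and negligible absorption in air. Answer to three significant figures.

0.0892 h

Using I₁d₁² = I₂d₂², rate at 14.6 m:
(2.10/14.6)² = 0.02069, so 103 × 0.02069 = 2.131 mGy/h.
Stay time = 0.190 mGy ÷ 2.131 mGy/h = 0.08916 h.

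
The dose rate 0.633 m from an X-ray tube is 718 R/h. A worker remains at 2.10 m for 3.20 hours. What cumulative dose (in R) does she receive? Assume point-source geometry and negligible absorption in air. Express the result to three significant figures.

209 R

Intensity scales as (d₁/d₂)², so rate at 2.10 m:
718 × (0.633/2.10)² = 718 × 0.09086 = 65.24 R/h.
Dose = rate × time = 65.24 R/h × 3.200 h = 208.8 R.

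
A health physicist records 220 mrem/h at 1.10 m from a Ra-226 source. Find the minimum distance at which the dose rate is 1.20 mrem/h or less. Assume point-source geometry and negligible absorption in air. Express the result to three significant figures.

Intensity scales as (d₁/d₂)², so d₂ = d₁·√(I₁/I₂).
I₁/I₂ = 220/1.20 = 183.3, so d₂ = 1.10 × √183.3 = 14.89 m.

14.9 m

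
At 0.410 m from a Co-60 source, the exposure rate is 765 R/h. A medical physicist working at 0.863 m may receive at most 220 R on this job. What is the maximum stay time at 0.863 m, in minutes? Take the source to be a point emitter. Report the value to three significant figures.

Using I₁d₁² = I₂d₂², rate at 0.863 m:
(0.410/0.863)² = 0.2257, so 765 × 0.2257 = 172.7 R/h.
Stay time = 220 R ÷ 172.7 R/h = 1.274 h = 76.44 min.

76.4 min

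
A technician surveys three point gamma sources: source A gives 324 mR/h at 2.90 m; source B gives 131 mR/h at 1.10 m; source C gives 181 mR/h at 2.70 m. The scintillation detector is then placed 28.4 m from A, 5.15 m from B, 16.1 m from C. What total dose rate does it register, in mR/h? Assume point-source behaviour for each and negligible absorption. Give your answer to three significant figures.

14.4 mR/h

By superposition, sum each source's inverse-square contribution:
A: 324 × (2.90/28.4)² = 3.378 mR/h
B: 131 × (1.10/5.15)² = 5.976 mR/h
C: 181 × (2.70/16.1)² = 5.090 mR/h
Total = 3.378 + 5.976 + 5.090 = 14.44 mR/h.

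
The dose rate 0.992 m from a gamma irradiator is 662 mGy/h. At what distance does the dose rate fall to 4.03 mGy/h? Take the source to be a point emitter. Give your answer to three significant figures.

12.7 m

Using I₁d₁² = I₂d₂², d₂ = d₁·√(I₁/I₂).
I₁/I₂ = 662/4.03 = 164.3, so d₂ = 0.992 × √164.3 = 12.72 m.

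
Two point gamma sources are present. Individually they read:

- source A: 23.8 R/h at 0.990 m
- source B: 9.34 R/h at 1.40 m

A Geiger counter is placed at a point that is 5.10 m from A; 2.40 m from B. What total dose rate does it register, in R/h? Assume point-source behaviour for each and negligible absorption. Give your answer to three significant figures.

4.08 R/h

By superposition, sum each source's inverse-square contribution:
A: 23.8 × (0.990/5.10)² = 0.8968 R/h
B: 9.34 × (1.40/2.40)² = 3.178 R/h
Total = 0.8968 + 3.178 = 4.075 R/h.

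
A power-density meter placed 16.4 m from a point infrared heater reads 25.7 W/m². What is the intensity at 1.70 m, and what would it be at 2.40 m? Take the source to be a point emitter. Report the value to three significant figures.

2390 W/m²; 1200 W/m²

Using I₁d₁² = I₂d₂²,
At 1.70 m: (16.4/1.70)² = 93.07, so 25.7 × 93.07 = 2392 W/m²
At 2.40 m: 2392 × (1.70/2.40)² = 2392 × 0.5017 = 1200 W/m².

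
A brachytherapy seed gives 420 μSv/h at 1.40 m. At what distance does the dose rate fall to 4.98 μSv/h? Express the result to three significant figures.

Intensity scales as (d₁/d₂)², so d₂ = d₁·√(I₁/I₂).
I₁/I₂ = 420/4.98 = 84.34, so d₂ = 1.40 × √84.34 = 12.86 m.

12.9 m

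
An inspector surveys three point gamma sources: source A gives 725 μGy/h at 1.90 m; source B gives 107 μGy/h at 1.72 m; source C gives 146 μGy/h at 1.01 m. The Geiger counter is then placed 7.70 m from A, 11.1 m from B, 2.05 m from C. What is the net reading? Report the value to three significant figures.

82.2 μGy/h

By superposition, sum each source's inverse-square contribution:
A: 725 × (1.90/7.70)² = 44.14 μGy/h
B: 107 × (1.72/11.1)² = 2.569 μGy/h
C: 146 × (1.01/2.05)² = 35.44 μGy/h
Total = 44.14 + 2.569 + 35.44 = 82.15 μGy/h.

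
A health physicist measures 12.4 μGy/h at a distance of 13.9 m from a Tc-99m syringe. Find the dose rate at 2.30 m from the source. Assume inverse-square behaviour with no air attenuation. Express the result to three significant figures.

453 μGy/h

Since intensity falls as 1/r², the rate at 2.30 m is
(13.9/2.30)² = 36.52, so 12.4 × 36.52 = 452.8 μGy/h.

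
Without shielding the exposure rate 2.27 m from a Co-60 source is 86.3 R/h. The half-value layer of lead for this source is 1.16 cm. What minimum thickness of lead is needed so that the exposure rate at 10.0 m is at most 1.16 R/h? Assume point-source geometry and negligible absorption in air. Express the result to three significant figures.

2.25 cm

At 10.0 m, distance alone gives (2.27/10.0)² = 0.05153, so 86.3 × 0.05153 = 4.447 R/h.
Further attenuation needed: 4.447/1.16 = 3.834.
n = log₂(3.834) = 1.939 half-value layers.
Thickness = 1.939 × 1.16 cm = 2.249 cm.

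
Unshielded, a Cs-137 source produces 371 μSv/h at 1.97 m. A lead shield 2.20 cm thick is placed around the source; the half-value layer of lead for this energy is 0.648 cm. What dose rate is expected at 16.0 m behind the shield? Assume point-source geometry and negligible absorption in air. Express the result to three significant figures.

Distance alone: 371 × (1.97/16.0)² = 371 × 0.01516 = 5.624 μSv/h.
Shield: 2.20/0.648 = 3.395 half-value layers → attenuation 2^(−3.395) = 0.09506.
Combined: 5.624 × 0.09506 = 0.5346 μSv/h.

0.535 μSv/h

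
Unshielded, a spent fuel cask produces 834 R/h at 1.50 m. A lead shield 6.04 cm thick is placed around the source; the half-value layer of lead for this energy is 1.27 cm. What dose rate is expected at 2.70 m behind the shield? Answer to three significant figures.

9.53 R/h

Distance alone: (1.50/2.70)² = 0.3086, so 834 × 0.3086 = 257.4 R/h.
Shield: 6.04/1.27 = 4.756 half-value layers → attenuation 2^(−4.756) = 0.03701.
Combined: 257.4 × 0.03701 = 9.526 R/h.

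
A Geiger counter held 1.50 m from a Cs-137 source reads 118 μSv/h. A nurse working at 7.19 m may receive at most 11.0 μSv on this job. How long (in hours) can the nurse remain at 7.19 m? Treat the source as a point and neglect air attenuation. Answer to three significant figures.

Intensity scales as (d₁/d₂)², so rate at 7.19 m:
118 × (1.50/7.19)² = 118 × 0.04352 = 5.135 μSv/h.
Stay time = 11.0 μSv ÷ 5.135 μSv/h = 2.142 h.

2.14 h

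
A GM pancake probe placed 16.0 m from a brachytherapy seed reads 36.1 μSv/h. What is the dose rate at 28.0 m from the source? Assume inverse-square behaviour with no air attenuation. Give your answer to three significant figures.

Using I₁d₁² = I₂d₂², scaling from 16.0 m to 28.0 m:
36.1 × (16.0/28.0)² = 36.1 × 0.3265 = 11.79 μSv/h.

11.8 μSv/h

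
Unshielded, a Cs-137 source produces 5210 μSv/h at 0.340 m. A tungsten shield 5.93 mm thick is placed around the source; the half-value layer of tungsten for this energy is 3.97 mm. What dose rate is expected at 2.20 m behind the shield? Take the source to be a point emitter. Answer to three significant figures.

44.2 μSv/h

Distance alone: (0.340/2.20)² = 0.02388, so 5210 × 0.02388 = 124.4 μSv/h.
Shield: 5.93/3.97 = 1.494 half-value layers → attenuation 2^(−1.494) = 0.3550.
Combined: 124.4 × 0.3550 = 44.16 μSv/h.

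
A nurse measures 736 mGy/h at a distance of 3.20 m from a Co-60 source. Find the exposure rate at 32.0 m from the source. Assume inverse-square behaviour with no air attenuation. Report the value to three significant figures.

Intensity scales as (d₁/d₂)², so the rate at 32.0 m is
(3.20/32.0)² = 0.01000, so 736 × 0.01000 = 7.360 mGy/h.

7.36 mGy/h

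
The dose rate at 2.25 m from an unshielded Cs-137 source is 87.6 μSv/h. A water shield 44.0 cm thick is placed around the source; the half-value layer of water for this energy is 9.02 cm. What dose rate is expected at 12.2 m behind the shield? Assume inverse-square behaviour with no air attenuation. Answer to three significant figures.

Distance alone: (2.25/12.2)² = 0.03401, so 87.6 × 0.03401 = 2.979 μSv/h.
Shield: 44.0/9.02 = 4.878 half-value layers → attenuation 2^(−4.878) = 0.03401.
Combined: 2.979 × 0.03401 = 0.1013 μSv/h.

0.101 μSv/h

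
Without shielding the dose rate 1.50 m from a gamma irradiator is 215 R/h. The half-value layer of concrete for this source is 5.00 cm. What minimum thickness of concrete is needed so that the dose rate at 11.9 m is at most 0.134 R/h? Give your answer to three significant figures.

23.4 cm

At 11.9 m, distance alone gives 215 × (1.50/11.9)² = 215 × 0.01589 = 3.416 R/h.
Further attenuation needed: 3.416/0.134 = 25.49.
n = log₂(25.49) = 4.672 half-value layers.
Thickness = 4.672 × 5.00 cm = 23.36 cm.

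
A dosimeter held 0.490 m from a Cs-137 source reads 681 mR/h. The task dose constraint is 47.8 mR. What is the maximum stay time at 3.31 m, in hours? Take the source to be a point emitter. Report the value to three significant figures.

3.20 h

Applying the 1/r² law, rate at 3.31 m:
681 × (0.490/3.31)² = 681 × 0.02191 = 14.92 mR/h.
Stay time = 47.8 mR ÷ 14.92 mR/h = 3.204 h.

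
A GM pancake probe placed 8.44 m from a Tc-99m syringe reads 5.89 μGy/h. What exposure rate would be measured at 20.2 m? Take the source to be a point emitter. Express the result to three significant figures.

1.03 μGy/h

Since intensity falls as 1/r², scaling from 8.44 m to 20.2 m:
5.89 × (8.44/20.2)² = 5.89 × 0.1746 = 1.028 μGy/h.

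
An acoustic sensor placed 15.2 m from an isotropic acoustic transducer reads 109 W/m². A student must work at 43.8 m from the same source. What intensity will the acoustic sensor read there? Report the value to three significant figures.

By the inverse-square law, scaling from 15.2 m to 43.8 m:
109 × (15.2/43.8)² = 109 × 0.1204 = 13.12 W/m².

13.1 W/m²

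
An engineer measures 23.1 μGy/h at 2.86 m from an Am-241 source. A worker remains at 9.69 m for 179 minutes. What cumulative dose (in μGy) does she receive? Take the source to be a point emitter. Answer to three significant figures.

6.00 μGy

Applying the 1/r² law, rate at 9.69 m:
(2.86/9.69)² = 0.08711, so 23.1 × 0.08711 = 2.012 μGy/h.
Dose = rate × time = 2.012 μGy/h × 2.983 h = 6.002 μGy.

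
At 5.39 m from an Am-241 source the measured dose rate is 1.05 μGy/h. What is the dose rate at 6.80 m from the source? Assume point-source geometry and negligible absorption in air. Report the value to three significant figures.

Using I₁d₁² = I₂d₂², scaling from 5.39 m to 6.80 m:
(5.39/6.80)² = 0.6283, so 1.05 × 0.6283 = 0.6597 μGy/h.

0.660 μGy/h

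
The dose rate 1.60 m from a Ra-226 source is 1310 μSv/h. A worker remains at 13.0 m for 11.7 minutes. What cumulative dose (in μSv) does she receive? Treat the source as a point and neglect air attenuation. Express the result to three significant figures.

3.87 μSv

Intensity scales as (d₁/d₂)², so rate at 13.0 m:
(1.60/13.0)² = 0.01515, so 1310 × 0.01515 = 19.85 μSv/h.
Dose = rate × time = 19.85 μSv/h × 0.1950 h = 3.871 μSv.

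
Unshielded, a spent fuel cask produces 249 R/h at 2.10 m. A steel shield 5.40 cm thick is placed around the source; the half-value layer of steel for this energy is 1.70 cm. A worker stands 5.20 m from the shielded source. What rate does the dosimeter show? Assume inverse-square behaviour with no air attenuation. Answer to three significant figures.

Distance alone: 249 × (2.10/5.20)² = 249 × 0.1631 = 40.61 R/h.
Shield: 5.40/1.70 = 3.176 half-value layers → attenuation 2^(−3.176) = 0.1106.
Combined: 40.61 × 0.1106 = 4.491 R/h.

4.49 R/h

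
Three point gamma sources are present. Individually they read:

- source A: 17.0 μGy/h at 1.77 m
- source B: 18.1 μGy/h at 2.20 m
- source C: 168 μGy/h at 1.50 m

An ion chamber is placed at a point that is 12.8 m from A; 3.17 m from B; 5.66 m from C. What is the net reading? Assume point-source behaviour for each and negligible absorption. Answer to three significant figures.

20.8 μGy/h

Each source contributes Iᵢ·(dᵢ/rᵢ)²; contributions add.
A: 17.0 × (1.77/12.8)² = 0.3251 μGy/h
B: 18.1 × (2.20/3.17)² = 8.718 μGy/h
C: 168 × (1.50/5.66)² = 11.80 μGy/h
Total = 0.3251 + 8.718 + 11.80 = 20.84 μGy/h.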